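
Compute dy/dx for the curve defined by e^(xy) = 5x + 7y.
Apply d/dx to both sides, remembering that y depends on x. Each occurrence of y therefore brings in a y' = dy/dx via the chain rule.

With F(x, y) equal to the left-hand side minus the right, differentiate F term by term:
  d/dx[-5x] = -5
  d/dx[-7y] = -7·y'
  d/dx[e^(xy)] = (x·y' + y)·e^(xy)
Adding these up, d/dx[F] = 0 becomes
  (y·e^(xy) - 5) + (x·e^(xy) - 7)·y' = 0,
so isolating y',
  dy/dx = -(y·e^(xy) - 5)/(x·e^(xy) - 7) = (-y·e^(xy) + 5)/(x·e^(xy) - 7)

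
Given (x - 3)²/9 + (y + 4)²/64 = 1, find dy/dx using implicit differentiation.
Differentiate both sides with respect to x, treating y as y(x). By the chain rule, any term containing y contributes a factor of y' = dy/dx when we differentiate it.

Move every term to one side and write the relation as F(x, y) = 0. Term by term,
  d/dx[(x - 3)^2/9] = 2x/9 - 2/3
  d/dx[(y + 4)^2/64] = y'(y + 4)/32
  d/dx[-1] = 0

The pieces without y' make up ∂F/∂x and the coefficient of y' is ∂F/∂y:
  ∂F/∂x = 2x/9 - 2/3,
  ∂F/∂y = y/32 + 1/8.

Since d/dx[F] = ∂F/∂x + (∂F/∂y)·y' = 0, solve for y':
  (∂F/∂y)·y' = -∂F/∂x
  dy/dx = -(∂F/∂x)/(∂F/∂y) = -(2x/9 - 2/3)/(y/32 + 1/8)
        = -(2(x - 3)/9)/((y + 4)/32) = 64(3 - x)/(9(y + 4))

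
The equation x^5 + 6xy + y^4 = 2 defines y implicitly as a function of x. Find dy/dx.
Differentiate the relation implicitly: treat y = y(x) and apply the chain rule, so every y-derivative picks up a y' = dy/dx factor.

With everything moved to the left-hand side, differentiate term by term:
  d/dx[x^5] = 5x^4
  d/dx[6xy] = 6x·y' + 6y
  d/dx[y^4] = 4y^3·y'
  d/dx[-2] = 0

Separating the contributions that come from x directly and those that come through y:
  without y':      5x^4 + 6y
  multiplying y':  6x + 4y^3

so (5x^4 + 6y) + (6x + 4y^3)·y' = 0, and therefore
  dy/dx = -(5x^4 + 6y)/(6x + 4y^3) = (-5x^4 - 6y)/(2(3x + 2y^3))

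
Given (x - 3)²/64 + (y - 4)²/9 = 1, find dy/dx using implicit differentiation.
Differentiate both sides with respect to x, treating y as y(x). By the chain rule, any term containing y contributes a factor of y' = dy/dx when we differentiate it.

Move every term to one side and write the relation as F(x, y) = 0. Term by term,
  d/dx[(x - 3)^2/64] = x/32 - 3/32
  d/dx[(y - 4)^2/9] = 2·y'(y - 4)/9
  d/dx[-1] = 0

The pieces without y' make up ∂F/∂x and the coefficient of y' is ∂F/∂y:
  ∂F/∂x = x/32 - 3/32,
  ∂F/∂y = 2y/9 - 8/9.

Since d/dx[F] = ∂F/∂x + (∂F/∂y)·y' = 0, solve for y':
  (∂F/∂y)·y' = -∂F/∂x
  dy/dx = -(∂F/∂x)/(∂F/∂y) = -(x/32 - 3/32)/(2y/9 - 8/9)
        = -((x - 3)/32)/(2(y - 4)/9) = 9(3 - x)/(64(y - 4))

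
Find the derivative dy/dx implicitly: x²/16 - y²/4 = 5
Apply d/dx to both sides, remembering that y depends on x. Each occurrence of y therefore brings in a y' = dy/dx via the chain rule.

With F(x, y) equal to the left-hand side minus the right, differentiate F term by term:
  d/dx[x^2/16] = x/8
  d/dx[-y^2/4] = -y·y'/2
  d/dx[-5] = 0
Adding these up, d/dx[F] = 0 becomes
  (x/8) + (-y/2)·y' = 0,
so isolating y',
  dy/dx = -(x/8)/(-y/2) = x/(4y)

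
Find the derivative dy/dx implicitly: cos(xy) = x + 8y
Differentiate the relation implicitly: treat y = y(x) and apply the chain rule, so every y-derivative picks up a y' = dy/dx factor.

With everything moved to the left-hand side, differentiate term by term:
  d/dx[-x] = -1
  d/dx[-8y] = -8·y'
  d/dx[cos(xy)] = -(x·y' + y)·sin(xy)

Separating the contributions that come from x directly and those that come through y:
  without y':      -y·sin(xy) - 1
  multiplying y':  -x·sin(xy) - 8

so (-y·sin(xy) - 1) + (-x·sin(xy) - 8)·y' = 0, and therefore
  dy/dx = -(-y·sin(xy) - 1)/(-x·sin(xy) - 8) = -(y·sin(xy) + 1)/(x·sin(xy) + 8)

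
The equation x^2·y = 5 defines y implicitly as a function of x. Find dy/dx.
Differentiate the relation implicitly: treat y = y(x) and apply the chain rule, so every y-derivative picks up a y' = dy/dx factor.

With everything moved to the left-hand side, differentiate term by term:
  d/dx[x^2y] = x^2·y' + 2xy
  d/dx[-5] = 0

Separating the contributions that come from x directly and those that come through y:
  without y':      2xy
  multiplying y':  x^2

so (2xy) + (x^2)·y' = 0, and therefore
  dy/dx = -(2xy)/(x^2) = -2y/x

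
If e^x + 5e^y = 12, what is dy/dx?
Apply d/dx to both sides, remembering that y depends on x. Each occurrence of y therefore brings in a y' = dy/dx via the chain rule.

With F(x, y) equal to the left-hand side minus the right, differentiate F term by term:
  d/dx[e^(x)] = e^(x)
  d/dx[5e^(y)] = 5·y'·e^(y)
  d/dx[-12] = 0
Adding these up, d/dx[F] = 0 becomes
  (e^(x)) + (5e^(y))·y' = 0,
so isolating y',
  dy/dx = -(e^(x))/(5e^(y)) = -e^(x - y)/5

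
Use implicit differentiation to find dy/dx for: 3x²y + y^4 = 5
Take d/dx of both sides. Since y is implicitly a function of x, the chain rule attaches a y' = dy/dx factor whenever we differentiate through y.

Set F(x, y) = (left side) − (right side), so the curve is F = 0. Differentiating each term of F:
  d/dx[3x^2y] = 3x^2·y' + 6xy
  d/dx[y^4] = 4y^3·y'
  d/dx[-5] = 0

Collecting, the y'-free part is the partial derivative in x and the y' coefficient is the partial derivative in y:
  ∂F/∂x = 6xy
  ∂F/∂y = 3x^2 + 4y^3

so d/dx[F(x, y(x))] = ∂F/∂x + (∂F/∂y)·y' = 0. Rearranging,
  dy/dx = -(∂F/∂x)/(∂F/∂y) = -(6xy)/(3x^2 + 4y^3) = -6xy/(3x^2 + 4y^3)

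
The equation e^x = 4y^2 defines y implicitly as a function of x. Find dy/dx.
Apply d/dx to both sides, remembering that y depends on x. Each occurrence of y therefore brings in a y' = dy/dx via the chain rule.

With F(x, y) equal to the left-hand side minus the right, differentiate F term by term:
  d/dx[-4y^2] = -8y·y'
  d/dx[e^(x)] = e^(x)
Adding these up, d/dx[F] = 0 becomes
  (e^(x)) + (-8y)·y' = 0,
so isolating y',
  dy/dx = -(e^(x))/(-8y) = e^(x)/(8y)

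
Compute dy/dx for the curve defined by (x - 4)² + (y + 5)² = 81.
Take d/dx of both sides. Since y is implicitly a function of x, the chain rule attaches a y' = dy/dx factor whenever we differentiate through y.

Set F(x, y) = (left side) − (right side), so the curve is F = 0. Differentiating each term of F:
  d/dx[(x - 4)^2] = 2x - 8
  d/dx[(y + 5)^2] = 2·y'(y + 5)
  d/dx[-81] = 0

Collecting, the y'-free part is the partial derivative in x and the y' coefficient is the partial derivative in y:
  ∂F/∂x = 2x - 8
  ∂F/∂y = 2y + 10

so d/dx[F(x, y(x))] = ∂F/∂x + (∂F/∂y)·y' = 0. Rearranging,
  dy/dx = -(∂F/∂x)/(∂F/∂y) = -(2x - 8)/(2y + 10) = (4 - x)/(y + 5)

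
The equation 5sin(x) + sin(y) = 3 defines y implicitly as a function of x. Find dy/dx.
Differentiate both sides with respect to x, treating y as y(x). By the chain rule, any term containing y contributes a factor of y' = dy/dx when we differentiate it.

Move every term to one side and write the relation as F(x, y) = 0. Term by term,
  d/dx[5sin(x)] = 5cos(x)
  d/dx[sin(y)] = y'·cos(y)
  d/dx[-3] = 0

The pieces without y' make up ∂F/∂x and the coefficient of y' is ∂F/∂y:
  ∂F/∂x = 5cos(x),
  ∂F/∂y = cos(y).

Since d/dx[F] = ∂F/∂x + (∂F/∂y)·y' = 0, solve for y':
  (∂F/∂y)·y' = -∂F/∂x
  dy/dx = -(∂F/∂x)/(∂F/∂y) = -(5cos(x))/(cos(y)) = -5cos(x)/cos(y)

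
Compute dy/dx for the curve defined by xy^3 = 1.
Differentiate both sides with respect to x, treating y as y(x). By the chain rule, any term containing y contributes a factor of y' = dy/dx when we differentiate it.

Move every term to one side and write the relation as F(x, y) = 0. Term by term,
  d/dx[xy^3] = 3xy^2·y' + y^3
  d/dx[-1] = 0

The pieces without y' make up ∂F/∂x and the coefficient of y' is ∂F/∂y:
  ∂F/∂x = y^3,
  ∂F/∂y = 3xy^2.

Since d/dx[F] = ∂F/∂x + (∂F/∂y)·y' = 0, solve for y':
  (∂F/∂y)·y' = -∂F/∂x
  dy/dx = -(∂F/∂x)/(∂F/∂y) = -(y^3)/(3xy^2) = -y/(3x)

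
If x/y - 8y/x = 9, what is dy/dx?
Take d/dx of both sides. Since y is implicitly a function of x, the chain rule attaches a y' = dy/dx factor whenever we differentiate through y.

Set F(x, y) = (left side) − (right side), so the curve is F = 0. Differentiating each term of F:
  d/dx[x/y] = -x·y'/y^2 + 1/y
  d/dx[-8y/x] = -8·y'/x + 8y/x^2
  d/dx[-9] = 0

Collecting, the y'-free part is the partial derivative in x and the y' coefficient is the partial derivative in y:
  ∂F/∂x = 1/y + 8y/x^2
  ∂F/∂y = -x/y^2 - 8/x

so d/dx[F(x, y(x))] = ∂F/∂x + (∂F/∂y)·y' = 0. Rearranging,
  dy/dx = -(∂F/∂x)/(∂F/∂y) = -(1/y + 8y/x^2)/(-x/y^2 - 8/x)
        = -((x^2 + 8y^2)/(x^2y))/(-(x^2 + 8y^2)/(xy^2)) = y/x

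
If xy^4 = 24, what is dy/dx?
Differentiate both sides with respect to x, treating y as y(x). By the chain rule, any term containing y contributes a factor of y' = dy/dx when we differentiate it.

Move every term to one side and write the relation as F(x, y) = 0. Term by term,
  d/dx[xy^4] = 4xy^3·y' + y^4
  d/dx[-24] = 0

The pieces without y' make up ∂F/∂x and the coefficient of y' is ∂F/∂y:
  ∂F/∂x = y^4,
  ∂F/∂y = 4xy^3.

Since d/dx[F] = ∂F/∂x + (∂F/∂y)·y' = 0, solve for y':
  (∂F/∂y)·y' = -∂F/∂x
  dy/dx = -(∂F/∂x)/(∂F/∂y) = -(y^4)/(4xy^3) = -y/(4x)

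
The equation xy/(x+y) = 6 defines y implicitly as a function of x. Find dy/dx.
Apply d/dx to both sides, remembering that y depends on x. Each occurrence of y therefore brings in a y' = dy/dx via the chain rule.

With F(x, y) equal to the left-hand side minus the right, differentiate F term by term:
  d/dx[xy/(x + y)] = xy(-y' - 1)/(x + y)^2 + x·y'/(x + y) + y/(x + y)
  d/dx[-6] = 0
Adding these up, d/dx[F] = 0 becomes
  (-xy/(x + y)^2 + y/(x + y)) + (-xy/(x + y)^2 + x/(x + y))·y' = 0,
so isolating y',
  dy/dx = -(-xy/(x + y)^2 + y/(x + y))/(-xy/(x + y)^2 + x/(x + y))
        = -(y^2/(x + y)^2)/(x^2/(x + y)^2) = -y^2/x^2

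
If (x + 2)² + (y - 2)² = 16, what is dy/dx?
Differentiate the relation implicitly: treat y = y(x) and apply the chain rule, so every y-derivative picks up a y' = dy/dx factor.

With everything moved to the left-hand side, differentiate term by term:
  d/dx[(x + 2)^2] = 2x + 4
  d/dx[(y - 2)^2] = 2·y'(y - 2)
  d/dx[-16] = 0

Separating the contributions that come from x directly and those that come through y:
  without y':      2x + 4
  multiplying y':  2y - 4

so (2x + 4) + (2y - 4)·y' = 0, and therefore
  dy/dx = -(2x + 4)/(2y - 4) = (-x - 2)/(y - 2)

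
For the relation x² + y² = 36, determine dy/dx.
Apply d/dx to both sides, remembering that y depends on x. Each occurrence of y therefore brings in a y' = dy/dx via the chain rule.

With F(x, y) equal to the left-hand side minus the right, differentiate F term by term:
  d/dx[x^2] = 2x
  d/dx[y^2] = 2y·y'
  d/dx[-36] = 0
Adding these up, d/dx[F] = 0 becomes
  (2x) + (2y)·y' = 0,
so isolating y',
  dy/dx = -(2x)/(2y) = -x/y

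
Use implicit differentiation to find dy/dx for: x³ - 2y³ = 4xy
Differentiate the relation implicitly: treat y = y(x) and apply the chain rule, so every y-derivative picks up a y' = dy/dx factor.

With everything moved to the left-hand side, differentiate term by term:
  d/dx[x^3] = 3x^2
  d/dx[-4xy] = -4x·y' - 4y
  d/dx[-2y^3] = -6y^2·y'

Separating the contributions that come from x directly and those that come through y:
  without y':      3x^2 - 4y
  multiplying y':  -4x - 6y^2

so (3x^2 - 4y) + (-4x - 6y^2)·y' = 0, and therefore
  dy/dx = -(3x^2 - 4y)/(-4x - 6y^2) = (3x^2 - 4y)/(2(2x + 3y^2))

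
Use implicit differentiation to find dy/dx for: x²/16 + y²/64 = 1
Apply d/dx to both sides, remembering that y depends on x. Each occurrence of y therefore brings in a y' = dy/dx via the chain rule.

With F(x, y) equal to the left-hand side minus the right, differentiate F term by term:
  d/dx[x^2/16] = x/8
  d/dx[y^2/64] = y·y'/32
  d/dx[-1] = 0
Adding these up, d/dx[F] = 0 becomes
  (x/8) + (y/32)·y' = 0,
so isolating y',
  dy/dx = -(x/8)/(y/32) = -4x/y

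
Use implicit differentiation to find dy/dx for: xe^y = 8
Differentiate the relation implicitly: treat y = y(x) and apply the chain rule, so every y-derivative picks up a y' = dy/dx factor.

With everything moved to the left-hand side, differentiate term by term:
  d/dx[x·e^(y)] = x·y'·e^(y) + e^(y)
  d/dx[-8] = 0

Separating the contributions that come from x directly and those that come through y:
  without y':      e^(y)
  multiplying y':  x·e^(y)

so (e^(y)) + (x·e^(y))·y' = 0, and therefore
  dy/dx = -(e^(y))/(x·e^(y)) = -1/x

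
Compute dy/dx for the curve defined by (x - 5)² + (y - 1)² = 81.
Apply d/dx to both sides, remembering that y depends on x. Each occurrence of y therefore brings in a y' = dy/dx via the chain rule.

With F(x, y) equal to the left-hand side minus the right, differentiate F term by term:
  d/dx[(x - 5)^2] = 2x - 10
  d/dx[(y - 1)^2] = 2·y'(y - 1)
  d/dx[-81] = 0
Adding these up, d/dx[F] = 0 becomes
  (2x - 10) + (2y - 2)·y' = 0,
so isolating y',
  dy/dx = -(2x - 10)/(2y - 2) = (5 - x)/(y - 1)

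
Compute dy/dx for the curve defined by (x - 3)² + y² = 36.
Apply d/dx to both sides, remembering that y depends on x. Each occurrence of y therefore brings in a y' = dy/dx via the chain rule.

With F(x, y) equal to the left-hand side minus the right, differentiate F term by term:
  d/dx[y^2] = 2y·y'
  d/dx[(x - 3)^2] = 2x - 6
  d/dx[-36] = 0
Adding these up, d/dx[F] = 0 becomes
  (2x - 6) + (2y)·y' = 0,
so isolating y',
  dy/dx = -(2x - 6)/(2y) = (3 - x)/y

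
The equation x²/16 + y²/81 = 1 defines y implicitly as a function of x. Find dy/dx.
Differentiate both sides with respect to x, treating y as y(x). By the chain rule, any term containing y contributes a factor of y' = dy/dx when we differentiate it.

Move every term to one side and write the relation as F(x, y) = 0. Term by term,
  d/dx[x^2/16] = x/8
  d/dx[y^2/81] = 2y·y'/81
  d/dx[-1] = 0

The pieces without y' make up ∂F/∂x and the coefficient of y' is ∂F/∂y:
  ∂F/∂x = x/8,
  ∂F/∂y = 2y/81.

Since d/dx[F] = ∂F/∂x + (∂F/∂y)·y' = 0, solve for y':
  (∂F/∂y)·y' = -∂F/∂x
  dy/dx = -(∂F/∂x)/(∂F/∂y) = -(x/8)/(2y/81) = -81x/(16y)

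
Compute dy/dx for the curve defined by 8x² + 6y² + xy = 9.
Apply d/dx to both sides, remembering that y depends on x. Each occurrence of y therefore brings in a y' = dy/dx via the chain rule.

With F(x, y) equal to the left-hand side minus the right, differentiate F term by term:
  d/dx[8x^2] = 16x
  d/dx[xy] = x·y' + y
  d/dx[6y^2] = 12y·y'
  d/dx[-9] = 0
Adding these up, d/dx[F] = 0 becomes
  (16x + y) + (x + 12y)·y' = 0,
so isolating y',
  dy/dx = -(16x + y)/(x + 12y) = (-16x - y)/(x + 12y)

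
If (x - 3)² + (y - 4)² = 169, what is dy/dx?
Apply d/dx to both sides, remembering that y depends on x. Each occurrence of y therefore brings in a y' = dy/dx via the chain rule.

With F(x, y) equal to the left-hand side minus the right, differentiate F term by term:
  d/dx[(x - 3)^2] = 2x - 6
  d/dx[(y - 4)^2] = 2·y'(y - 4)
  d/dx[-169] = 0
Adding these up, d/dx[F] = 0 becomes
  (2x - 6) + (2y - 8)·y' = 0,
so isolating y',
  dy/dx = -(2x - 6)/(2y - 8) = (3 - x)/(y - 4)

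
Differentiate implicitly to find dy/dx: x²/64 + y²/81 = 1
Differentiate both sides with respect to x, treating y as y(x). By the chain rule, any term containing y contributes a factor of y' = dy/dx when we differentiate it.

Move every term to one side and write the relation as F(x, y) = 0. Term by term,
  d/dx[x^2/64] = x/32
  d/dx[y^2/81] = 2y·y'/81
  d/dx[-1] = 0

The pieces without y' make up ∂F/∂x and the coefficient of y' is ∂F/∂y:
  ∂F/∂x = x/32,
  ∂F/∂y = 2y/81.

Since d/dx[F] = ∂F/∂x + (∂F/∂y)·y' = 0, solve for y':
  (∂F/∂y)·y' = -∂F/∂x
  dy/dx = -(∂F/∂x)/(∂F/∂y) = -(x/32)/(2y/81) = -81x/(64y)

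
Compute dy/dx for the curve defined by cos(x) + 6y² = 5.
Differentiate both sides with respect to x, treating y as y(x). By the chain rule, any term containing y contributes a factor of y' = dy/dx when we differentiate it.

Move every term to one side and write the relation as F(x, y) = 0. Term by term,
  d/dx[6y^2] = 12y·y'
  d/dx[cos(x)] = -sin(x)
  d/dx[-5] = 0

The pieces without y' make up ∂F/∂x and the coefficient of y' is ∂F/∂y:
  ∂F/∂x = -sin(x),
  ∂F/∂y = 12y.

Since d/dx[F] = ∂F/∂x + (∂F/∂y)·y' = 0, solve for y':
  (∂F/∂y)·y' = -∂F/∂x
  dy/dx = -(∂F/∂x)/(∂F/∂y) = -(-sin(x))/(12y) = sin(x)/(12y)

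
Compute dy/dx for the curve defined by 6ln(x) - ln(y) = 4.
Differentiate the relation implicitly: treat y = y(x) and apply the chain rule, so every y-derivative picks up a y' = dy/dx factor.

With everything moved to the left-hand side, differentiate term by term:
  d/dx[6ln(x)] = 6/x
  d/dx[-ln(y)] = -y'/y
  d/dx[-4] = 0

Separating the contributions that come from x directly and those that come through y:
  without y':      6/x
  multiplying y':  -1/y

so (6/x) + (-1/y)·y' = 0, and therefore
  dy/dx = -(6/x)/(-1/y) = 6y/x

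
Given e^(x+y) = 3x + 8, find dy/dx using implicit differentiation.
Apply d/dx to both sides, remembering that y depends on x. Each occurrence of y therefore brings in a y' = dy/dx via the chain rule.

With F(x, y) equal to the left-hand side minus the right, differentiate F term by term:
  d/dx[-3x] = -3
  d/dx[e^(x + y)] = (y' + 1)·e^(x + y)
  d/dx[-8] = 0
Adding these up, d/dx[F] = 0 becomes
  (e^(x + y) - 3) + (e^(x + y))·y' = 0,
so isolating y',
  dy/dx = -(e^(x + y) - 3)/(e^(x + y)) = 3e^(-x - y) - 1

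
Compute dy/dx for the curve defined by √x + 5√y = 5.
Differentiate both sides with respect to x, treating y as y(x). By the chain rule, any term containing y contributes a factor of y' = dy/dx when we differentiate it.

Move every term to one side and write the relation as F(x, y) = 0. Term by term,
  d/dx[√(x)] = 1/(2√(x))
  d/dx[5√(y)] = 5·y'/(2√(y))
  d/dx[-5] = 0

The pieces without y' make up ∂F/∂x and the coefficient of y' is ∂F/∂y:
  ∂F/∂x = 1/(2√(x)),
  ∂F/∂y = 5/(2√(y)).

Since d/dx[F] = ∂F/∂x + (∂F/∂y)·y' = 0, solve for y':
  (∂F/∂y)·y' = -∂F/∂x
  dy/dx = -(∂F/∂x)/(∂F/∂y) = -(1/(2√(x)))/(5/(2√(y))) = -√(y)/(5√(x))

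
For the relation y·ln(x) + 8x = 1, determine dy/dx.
Take d/dx of both sides. Since y is implicitly a function of x, the chain rule attaches a y' = dy/dx factor whenever we differentiate through y.

Set F(x, y) = (left side) − (right side), so the curve is F = 0. Differentiating each term of F:
  d/dx[8x] = 8
  d/dx[y·ln(x)] = y'·ln(x) + y/x
  d/dx[-1] = 0

Collecting, the y'-free part is the partial derivative in x and the y' coefficient is the partial derivative in y:
  ∂F/∂x = 8 + y/x
  ∂F/∂y = ln(x)

so d/dx[F(x, y(x))] = ∂F/∂x + (∂F/∂y)·y' = 0. Rearranging,
  dy/dx = -(∂F/∂x)/(∂F/∂y) = -(8 + y/x)/(ln(x))
        = -((8x + y)/x)/(ln(x)) = (-8x - y)/(x·ln(x))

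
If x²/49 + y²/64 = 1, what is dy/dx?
Differentiate the relation implicitly: treat y = y(x) and apply the chain rule, so every y-derivative picks up a y' = dy/dx factor.

With everything moved to the left-hand side, differentiate term by term:
  d/dx[x^2/49] = 2x/49
  d/dx[y^2/64] = y·y'/32
  d/dx[-1] = 0

Separating the contributions that come from x directly and those that come through y:
  without y':      2x/49
  multiplying y':  y/32

so (2x/49) + (y/32)·y' = 0, and therefore
  dy/dx = -(2x/49)/(y/32) = -64x/(49y)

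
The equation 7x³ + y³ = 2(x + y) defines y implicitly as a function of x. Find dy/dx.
Take d/dx of both sides. Since y is implicitly a function of x, the chain rule attaches a y' = dy/dx factor whenever we differentiate through y.

Set F(x, y) = (left side) − (right side), so the curve is F = 0. Differentiating each term of F:
  d/dx[7x^3] = 21x^2
  d/dx[-2x] = -2
  d/dx[y^3] = 3y^2·y'
  d/dx[-2y] = -2·y'

Collecting, the y'-free part is the partial derivative in x and the y' coefficient is the partial derivative in y:
  ∂F/∂x = 21x^2 - 2
  ∂F/∂y = 3y^2 - 2

so d/dx[F(x, y(x))] = ∂F/∂x + (∂F/∂y)·y' = 0. Rearranging,
  dy/dx = -(∂F/∂x)/(∂F/∂y) = -(21x^2 - 2)/(3y^2 - 2) = (2 - 21x^2)/(3y^2 - 2)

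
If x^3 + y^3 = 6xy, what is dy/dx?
Differentiate the relation implicitly: treat y = y(x) and apply the chain rule, so every y-derivative picks up a y' = dy/dx factor.

With everything moved to the left-hand side, differentiate term by term:
  d/dx[x^3] = 3x^2
  d/dx[-6xy] = -6x·y' - 6y
  d/dx[y^3] = 3y^2·y'

Separating the contributions that come from x directly and those that come through y:
  without y':      3x^2 - 6y
  multiplying y':  -6x + 3y^2

so (3x^2 - 6y) + (-6x + 3y^2)·y' = 0, and therefore
  dy/dx = -(3x^2 - 6y)/(-6x + 3y^2) = (x^2 - 2y)/(2x - y^2)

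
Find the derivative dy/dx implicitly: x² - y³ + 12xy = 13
Apply d/dx to both sides, remembering that y depends on x. Each occurrence of y therefore brings in a y' = dy/dx via the chain rule.

With F(x, y) equal to the left-hand side minus the right, differentiate F term by term:
  d/dx[x^2] = 2x
  d/dx[12xy] = 12x·y' + 12y
  d/dx[-y^3] = -3y^2·y'
  d/dx[-13] = 0
Adding these up, d/dx[F] = 0 becomes
  (2x + 12y) + (12x - 3y^2)·y' = 0,
so isolating y',
  dy/dx = -(2x + 12y)/(12x - 3y^2) = 2(-x - 6y)/(3(4x - y^2))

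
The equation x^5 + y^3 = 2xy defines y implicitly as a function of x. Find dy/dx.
Apply d/dx to both sides, remembering that y depends on x. Each occurrence of y therefore brings in a y' = dy/dx via the chain rule.

With F(x, y) equal to the left-hand side minus the right, differentiate F term by term:
  d/dx[x^5] = 5x^4
  d/dx[-2xy] = -2x·y' - 2y
  d/dx[y^3] = 3y^2·y'
Adding these up, d/dx[F] = 0 becomes
  (5x^4 - 2y) + (-2x + 3y^2)·y' = 0,
so isolating y',
  dy/dx = -(5x^4 - 2y)/(-2x + 3y^2) = (5x^4 - 2y)/(2x - 3y^2)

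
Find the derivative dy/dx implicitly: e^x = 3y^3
Differentiate both sides with respect to x, treating y as y(x). By the chain rule, any term containing y contributes a factor of y' = dy/dx when we differentiate it.

Move every term to one side and write the relation as F(x, y) = 0. Term by term,
  d/dx[-3y^3] = -9y^2·y'
  d/dx[e^(x)] = e^(x)

The pieces without y' make up ∂F/∂x and the coefficient of y' is ∂F/∂y:
  ∂F/∂x = e^(x),
  ∂F/∂y = -9y^2.

Since d/dx[F] = ∂F/∂x + (∂F/∂y)·y' = 0, solve for y':
  (∂F/∂y)·y' = -∂F/∂x
  dy/dx = -(∂F/∂x)/(∂F/∂y) = -(e^(x))/(-9y^2) = e^(x)/(9y^2)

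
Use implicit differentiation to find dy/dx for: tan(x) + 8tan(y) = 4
Apply d/dx to both sides, remembering that y depends on x. Each occurrence of y therefore brings in a y' = dy/dx via the chain rule.

With F(x, y) equal to the left-hand side minus the right, differentiate F term by term:
  d/dx[tan(x)] = tan(x)^2 + 1
  d/dx[8tan(y)] = 8·y'(tan(y)^2 + 1)
  d/dx[-4] = 0
Adding these up, d/dx[F] = 0 becomes
  (tan(x)^2 + 1) + (8tan(y)^2 + 8)·y' = 0,
so isolating y',
  dy/dx = -(tan(x)^2 + 1)/(8tan(y)^2 + 8) = -cos(y)^2/(8cos(x)^2)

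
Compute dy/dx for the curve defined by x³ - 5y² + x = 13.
Differentiate the relation implicitly: treat y = y(x) and apply the chain rule, so every y-derivative picks up a y' = dy/dx factor.

With everything moved to the left-hand side, differentiate term by term:
  d/dx[x^3] = 3x^2
  d/dx[x] = 1
  d/dx[-5y^2] = -10y·y'
  d/dx[-13] = 0

Separating the contributions that come from x directly and those that come through y:
  without y':      3x^2 + 1
  multiplying y':  -10y

so (3x^2 + 1) + (-10y)·y' = 0, and therefore
  dy/dx = -(3x^2 + 1)/(-10y) = (3x^2 + 1)/(10y)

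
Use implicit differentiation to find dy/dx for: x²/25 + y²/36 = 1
Differentiate both sides with respect to x, treating y as y(x). By the chain rule, any term containing y contributes a factor of y' = dy/dx when we differentiate it.

Move every term to one side and write the relation as F(x, y) = 0. Term by term,
  d/dx[x^2/25] = 2x/25
  d/dx[y^2/36] = y·y'/18
  d/dx[-1] = 0

The pieces without y' make up ∂F/∂x and the coefficient of y' is ∂F/∂y:
  ∂F/∂x = 2x/25,
  ∂F/∂y = y/18.

Since d/dx[F] = ∂F/∂x + (∂F/∂y)·y' = 0, solve for y':
  (∂F/∂y)·y' = -∂F/∂x
  dy/dx = -(∂F/∂x)/(∂F/∂y) = -(2x/25)/(y/18) = -36x/(25y)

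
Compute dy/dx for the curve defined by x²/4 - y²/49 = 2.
Apply d/dx to both sides, remembering that y depends on x. Each occurrence of y therefore brings in a y' = dy/dx via the chain rule.

With F(x, y) equal to the left-hand side minus the right, differentiate F term by term:
  d/dx[x^2/4] = x/2
  d/dx[-y^2/49] = -2y·y'/49
  d/dx[-2] = 0
Adding these up, d/dx[F] = 0 becomes
  (x/2) + (-2y/49)·y' = 0,
so isolating y',
  dy/dx = -(x/2)/(-2y/49) = 49x/(4y)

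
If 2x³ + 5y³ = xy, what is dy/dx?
Differentiate both sides with respect to x, treating y as y(x). By the chain rule, any term containing y contributes a factor of y' = dy/dx when we differentiate it.

Move every term to one side and write the relation as F(x, y) = 0. Term by term,
  d/dx[2x^3] = 6x^2
  d/dx[-xy] = -x·y' - y
  d/dx[5y^3] = 15y^2·y'

The pieces without y' make up ∂F/∂x and the coefficient of y' is ∂F/∂y:
  ∂F/∂x = 6x^2 - y,
  ∂F/∂y = -x + 15y^2.

Since d/dx[F] = ∂F/∂x + (∂F/∂y)·y' = 0, solve for y':
  (∂F/∂y)·y' = -∂F/∂x
  dy/dx = -(∂F/∂x)/(∂F/∂y) = -(6x^2 - y)/(-x + 15y^2) = (6x^2 - y)/(x - 15y^2)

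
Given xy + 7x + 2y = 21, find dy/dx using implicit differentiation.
Apply d/dx to both sides, remembering that y depends on x. Each occurrence of y therefore brings in a y' = dy/dx via the chain rule.

With F(x, y) equal to the left-hand side minus the right, differentiate F term by term:
  d/dx[xy] = x·y' + y
  d/dx[7x] = 7
  d/dx[2y] = 2·y'
  d/dx[-21] = 0
Adding these up, d/dx[F] = 0 becomes
  (y + 7) + (x + 2)·y' = 0,
so isolating y',
  dy/dx = -(y + 7)/(x + 2) = (-y - 7)/(x + 2)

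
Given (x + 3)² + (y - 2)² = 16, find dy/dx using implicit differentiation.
Differentiate both sides with respect to x, treating y as y(x). By the chain rule, any term containing y contributes a factor of y' = dy/dx when we differentiate it.

Move every term to one side and write the relation as F(x, y) = 0. Term by term,
  d/dx[(x + 3)^2] = 2x + 6
  d/dx[(y - 2)^2] = 2·y'(y - 2)
  d/dx[-16] = 0

The pieces without y' make up ∂F/∂x and the coefficient of y' is ∂F/∂y:
  ∂F/∂x = 2x + 6,
  ∂F/∂y = 2y - 4.

Since d/dx[F] = ∂F/∂x + (∂F/∂y)·y' = 0, solve for y':
  (∂F/∂y)·y' = -∂F/∂x
  dy/dx = -(∂F/∂x)/(∂F/∂y) = -(2x + 6)/(2y - 4) = (-x - 3)/(y - 2)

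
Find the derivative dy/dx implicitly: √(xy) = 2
Differentiate the relation implicitly: treat y = y(x) and apply the chain rule, so every y-derivative picks up a y' = dy/dx factor.

With everything moved to the left-hand side, differentiate term by term:
  d/dx[√(xy)] = √(xy)(x·y'/2 + y/2)/(xy)
  d/dx[-2] = 0

Separating the contributions that come from x directly and those that come through y:
  without y':      √(xy)/(2x)
  multiplying y':  √(xy)/(2y)

so (√(xy)/(2x)) + (√(xy)/(2y))·y' = 0, and therefore
  dy/dx = -(√(xy)/(2x))/(√(xy)/(2y)) = -y/x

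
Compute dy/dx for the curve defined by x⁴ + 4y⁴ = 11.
Differentiate both sides with respect to x, treating y as y(x). By the chain rule, any term containing y contributes a factor of y' = dy/dx when we differentiate it.

Move every term to one side and write the relation as F(x, y) = 0. Term by term,
  d/dx[x^4] = 4x^3
  d/dx[4y^4] = 16y^3·y'
  d/dx[-11] = 0

The pieces without y' make up ∂F/∂x and the coefficient of y' is ∂F/∂y:
  ∂F/∂x = 4x^3,
  ∂F/∂y = 16y^3.

Since d/dx[F] = ∂F/∂x + (∂F/∂y)·y' = 0, solve for y':
  (∂F/∂y)·y' = -∂F/∂x
  dy/dx = -(∂F/∂x)/(∂F/∂y) = -(4x^3)/(16y^3) = -x^3/(4y^3)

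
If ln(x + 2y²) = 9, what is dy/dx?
Take d/dx of both sides. Since y is implicitly a function of x, the chain rule attaches a y' = dy/dx factor whenever we differentiate through y.

Set F(x, y) = (left side) − (right side), so the curve is F = 0. Differentiating each term of F:
  d/dx[ln(x + 2y^2)] = (4y·y' + 1)/(x + 2y^2)
  d/dx[-9] = 0

Collecting, the y'-free part is the partial derivative in x and the y' coefficient is the partial derivative in y:
  ∂F/∂x = 1/(x + 2y^2)
  ∂F/∂y = 4y/(x + 2y^2)

so d/dx[F(x, y(x))] = ∂F/∂x + (∂F/∂y)·y' = 0. Rearranging,
  dy/dx = -(∂F/∂x)/(∂F/∂y) = -(1/(x + 2y^2))/(4y/(x + 2y^2)) = -1/(4y)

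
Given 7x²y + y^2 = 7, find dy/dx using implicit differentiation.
Apply d/dx to both sides, remembering that y depends on x. Each occurrence of y therefore brings in a y' = dy/dx via the chain rule.

With F(x, y) equal to the left-hand side minus the right, differentiate F term by term:
  d/dx[7x^2y] = 7x^2·y' + 14xy
  d/dx[y^2] = 2y·y'
  d/dx[-7] = 0
Adding these up, d/dx[F] = 0 becomes
  (14xy) + (7x^2 + 2y)·y' = 0,
so isolating y',
  dy/dx = -(14xy)/(7x^2 + 2y) = -14xy/(7x^2 + 2y)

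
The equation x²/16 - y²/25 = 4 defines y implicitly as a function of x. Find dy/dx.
Take d/dx of both sides. Since y is implicitly a function of x, the chain rule attaches a y' = dy/dx factor whenever we differentiate through y.

Set F(x, y) = (left side) − (right side), so the curve is F = 0. Differentiating each term of F:
  d/dx[x^2/16] = x/8
  d/dx[-y^2/25] = -2y·y'/25
  d/dx[-4] = 0

Collecting, the y'-free part is the partial derivative in x and the y' coefficient is the partial derivative in y:
  ∂F/∂x = x/8
  ∂F/∂y = -2y/25

so d/dx[F(x, y(x))] = ∂F/∂x + (∂F/∂y)·y' = 0. Rearranging,
  dy/dx = -(∂F/∂x)/(∂F/∂y) = -(x/8)/(-2y/25) = 25x/(16y)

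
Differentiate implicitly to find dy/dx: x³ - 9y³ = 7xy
Differentiate both sides with respect to x, treating y as y(x). By the chain rule, any term containing y contributes a factor of y' = dy/dx when we differentiate it.

Move every term to one side and write the relation as F(x, y) = 0. Term by term,
  d/dx[x^3] = 3x^2
  d/dx[-7xy] = -7x·y' - 7y
  d/dx[-9y^3] = -27y^2·y'

The pieces without y' make up ∂F/∂x and the coefficient of y' is ∂F/∂y:
  ∂F/∂x = 3x^2 - 7y,
  ∂F/∂y = -7x - 27y^2.

Since d/dx[F] = ∂F/∂x + (∂F/∂y)·y' = 0, solve for y':
  (∂F/∂y)·y' = -∂F/∂x
  dy/dx = -(∂F/∂x)/(∂F/∂y) = -(3x^2 - 7y)/(-7x - 27y^2) = (3x^2 - 7y)/(7x + 27y^2)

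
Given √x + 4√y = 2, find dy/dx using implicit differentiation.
Apply d/dx to both sides, remembering that y depends on x. Each occurrence of y therefore brings in a y' = dy/dx via the chain rule.

With F(x, y) equal to the left-hand side minus the right, differentiate F term by term:
  d/dx[√(x)] = 1/(2√(x))
  d/dx[4√(y)] = 2·y'/√(y)
  d/dx[-2] = 0
Adding these up, d/dx[F] = 0 becomes
  (1/(2√(x))) + (2/√(y))·y' = 0,
so isolating y',
  dy/dx = -(1/(2√(x)))/(2/√(y)) = -√(y)/(4√(x))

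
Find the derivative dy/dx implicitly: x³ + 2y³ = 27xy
Differentiate the relation implicitly: treat y = y(x) and apply the chain rule, so every y-derivative picks up a y' = dy/dx factor.

With everything moved to the left-hand side, differentiate term by term:
  d/dx[x^3] = 3x^2
  d/dx[-27xy] = -27x·y' - 27y
  d/dx[2y^3] = 6y^2·y'

Separating the contributions that come from x directly and those that come through y:
  without y':      3x^2 - 27y
  multiplying y':  -27x + 6y^2

so (3x^2 - 27y) + (-27x + 6y^2)·y' = 0, and therefore
  dy/dx = -(3x^2 - 27y)/(-27x + 6y^2) = (x^2 - 9y)/(9x - 2y^2)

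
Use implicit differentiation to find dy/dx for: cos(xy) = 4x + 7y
Apply d/dx to both sides, remembering that y depends on x. Each occurrence of y therefore brings in a y' = dy/dx via the chain rule.

With F(x, y) equal to the left-hand side minus the right, differentiate F term by term:
  d/dx[-4x] = -4
  d/dx[-7y] = -7·y'
  d/dx[cos(xy)] = -(x·y' + y)·sin(xy)
Adding these up, d/dx[F] = 0 becomes
  (-y·sin(xy) - 4) + (-x·sin(xy) - 7)·y' = 0,
so isolating y',
  dy/dx = -(-y·sin(xy) - 4)/(-x·sin(xy) - 7) = -(y·sin(xy) + 4)/(x·sin(xy) + 7)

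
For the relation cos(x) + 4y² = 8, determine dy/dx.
Differentiate the relation implicitly: treat y = y(x) and apply the chain rule, so every y-derivative picks up a y' = dy/dx factor.

With everything moved to the left-hand side, differentiate term by term:
  d/dx[4y^2] = 8y·y'
  d/dx[cos(x)] = -sin(x)
  d/dx[-8] = 0

Separating the contributions that come from x directly and those that come through y:
  without y':      -sin(x)
  multiplying y':  8y

so (-sin(x)) + (8y)·y' = 0, and therefore
  dy/dx = -(-sin(x))/(8y) = sin(x)/(8y)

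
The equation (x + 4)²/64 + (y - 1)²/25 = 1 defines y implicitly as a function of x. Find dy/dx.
Apply d/dx to both sides, remembering that y depends on x. Each occurrence of y therefore brings in a y' = dy/dx via the chain rule.

With F(x, y) equal to the left-hand side minus the right, differentiate F term by term:
  d/dx[(x + 4)^2/64] = x/32 + 1/8
  d/dx[(y - 1)^2/25] = 2·y'(y - 1)/25
  d/dx[-1] = 0
Adding these up, d/dx[F] = 0 becomes
  (x/32 + 1/8) + (2y/25 - 2/25)·y' = 0,
so isolating y',
  dy/dx = -(x/32 + 1/8)/(2y/25 - 2/25)
        = -((x + 4)/32)/(2(y - 1)/25) = 25(-x - 4)/(64(y - 1))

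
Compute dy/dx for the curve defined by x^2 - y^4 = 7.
Differentiate the relation implicitly: treat y = y(x) and apply the chain rule, so every y-derivative picks up a y' = dy/dx factor.

With everything moved to the left-hand side, differentiate term by term:
  d/dx[x^2] = 2x
  d/dx[-y^4] = -4y^3·y'
  d/dx[-7] = 0

Separating the contributions that come from x directly and those that come through y:
  without y':      2x
  multiplying y':  -4y^3

so (2x) + (-4y^3)·y' = 0, and therefore
  dy/dx = -(2x)/(-4y^3) = x/(2y^3)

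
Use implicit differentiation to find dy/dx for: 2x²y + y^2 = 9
Take d/dx of both sides. Since y is implicitly a function of x, the chain rule attaches a y' = dy/dx factor whenever we differentiate through y.

Set F(x, y) = (left side) − (right side), so the curve is F = 0. Differentiating each term of F:
  d/dx[2x^2y] = 2x^2·y' + 4xy
  d/dx[y^2] = 2y·y'
  d/dx[-9] = 0

Collecting, the y'-free part is the partial derivative in x and the y' coefficient is the partial derivative in y:
  ∂F/∂x = 4xy
  ∂F/∂y = 2x^2 + 2y

so d/dx[F(x, y(x))] = ∂F/∂x + (∂F/∂y)·y' = 0. Rearranging,
  dy/dx = -(∂F/∂x)/(∂F/∂y) = -(4xy)/(2x^2 + 2y) = -2xy/(x^2 + y)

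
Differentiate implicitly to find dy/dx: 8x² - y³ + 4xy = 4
Differentiate both sides with respect to x, treating y as y(x). By the chain rule, any term containing y contributes a factor of y' = dy/dx when we differentiate it.

Move every term to one side and write the relation as F(x, y) = 0. Term by term,
  d/dx[8x^2] = 16x
  d/dx[4xy] = 4x·y' + 4y
  d/dx[-y^3] = -3y^2·y'
  d/dx[-4] = 0

The pieces without y' make up ∂F/∂x and the coefficient of y' is ∂F/∂y:
  ∂F/∂x = 16x + 4y,
  ∂F/∂y = 4x - 3y^2.

Since d/dx[F] = ∂F/∂x + (∂F/∂y)·y' = 0, solve for y':
  (∂F/∂y)·y' = -∂F/∂x
  dy/dx = -(∂F/∂x)/(∂F/∂y) = -(16x + 4y)/(4x - 3y^2) = 4(-4x - y)/(4x - 3y^2)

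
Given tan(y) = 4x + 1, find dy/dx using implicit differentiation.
Apply d/dx to both sides, remembering that y depends on x. Each occurrence of y therefore brings in a y' = dy/dx via the chain rule.

With F(x, y) equal to the left-hand side minus the right, differentiate F term by term:
  d/dx[-4x] = -4
  d/dx[tan(y)] = y'(tan(y)^2 + 1)
  d/dx[-1] = 0
Adding these up, d/dx[F] = 0 becomes
  (-4) + (tan(y)^2 + 1)·y' = 0,
so isolating y',
  dy/dx = -(-4)/(tan(y)^2 + 1) = 4cos(y)^2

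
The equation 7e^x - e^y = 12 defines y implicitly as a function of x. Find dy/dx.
Take d/dx of both sides. Since y is implicitly a function of x, the chain rule attaches a y' = dy/dx factor whenever we differentiate through y.

Set F(x, y) = (left side) − (right side), so the curve is F = 0. Differentiating each term of F:
  d/dx[7e^(x)] = 7e^(x)
  d/dx[-e^(y)] = -y'·e^(y)
  d/dx[-12] = 0

Collecting, the y'-free part is the partial derivative in x and the y' coefficient is the partial derivative in y:
  ∂F/∂x = 7e^(x)
  ∂F/∂y = -e^(y)

so d/dx[F(x, y(x))] = ∂F/∂x + (∂F/∂y)·y' = 0. Rearranging,
  dy/dx = -(∂F/∂x)/(∂F/∂y) = -(7e^(x))/(-e^(y)) = 7e^(x - y)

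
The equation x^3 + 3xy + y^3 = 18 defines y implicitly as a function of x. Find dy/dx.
Apply d/dx to both sides, remembering that y depends on x. Each occurrence of y therefore brings in a y' = dy/dx via the chain rule.

With F(x, y) equal to the left-hand side minus the right, differentiate F term by term:
  d/dx[x^3] = 3x^2
  d/dx[3xy] = 3x·y' + 3y
  d/dx[y^3] = 3y^2·y'
  d/dx[-18] = 0
Adding these up, d/dx[F] = 0 becomes
  (3x^2 + 3y) + (3x + 3y^2)·y' = 0,
so isolating y',
  dy/dx = -(3x^2 + 3y)/(3x + 3y^2) = (-x^2 - y)/(x + y^2)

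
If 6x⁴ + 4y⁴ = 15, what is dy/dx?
Take d/dx of both sides. Since y is implicitly a function of x, the chain rule attaches a y' = dy/dx factor whenever we differentiate through y.

Set F(x, y) = (left side) − (right side), so the curve is F = 0. Differentiating each term of F:
  d/dx[6x^4] = 24x^3
  d/dx[4y^4] = 16y^3·y'
  d/dx[-15] = 0

Collecting, the y'-free part is the partial derivative in x and the y' coefficient is the partial derivative in y:
  ∂F/∂x = 24x^3
  ∂F/∂y = 16y^3

so d/dx[F(x, y(x))] = ∂F/∂x + (∂F/∂y)·y' = 0. Rearranging,
  dy/dx = -(∂F/∂x)/(∂F/∂y) = -(24x^3)/(16y^3) = -3x^3/(2y^3)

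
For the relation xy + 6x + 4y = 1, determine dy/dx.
Differentiate both sides with respect to x, treating y as y(x). By the chain rule, any term containing y contributes a factor of y' = dy/dx when we differentiate it.

Move every term to one side and write the relation as F(x, y) = 0. Term by term,
  d/dx[xy] = x·y' + y
  d/dx[6x] = 6
  d/dx[4y] = 4·y'
  d/dx[-1] = 0

The pieces without y' make up ∂F/∂x and the coefficient of y' is ∂F/∂y:
  ∂F/∂x = y + 6,
  ∂F/∂y = x + 4.

Since d/dx[F] = ∂F/∂x + (∂F/∂y)·y' = 0, solve for y':
  (∂F/∂y)·y' = -∂F/∂x
  dy/dx = -(∂F/∂x)/(∂F/∂y) = -(y + 6)/(x + 4) = (-y - 6)/(x + 4)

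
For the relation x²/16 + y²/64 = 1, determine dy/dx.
Apply d/dx to both sides, remembering that y depends on x. Each occurrence of y therefore brings in a y' = dy/dx via the chain rule.

With F(x, y) equal to the left-hand side minus the right, differentiate F term by term:
  d/dx[x^2/16] = x/8
  d/dx[y^2/64] = y·y'/32
  d/dx[-1] = 0
Adding these up, d/dx[F] = 0 becomes
  (x/8) + (y/32)·y' = 0,
so isolating y',
  dy/dx = -(x/8)/(y/32) = -4x/y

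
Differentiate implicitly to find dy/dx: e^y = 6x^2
Differentiate the relation implicitly: treat y = y(x) and apply the chain rule, so every y-derivative picks up a y' = dy/dx factor.

With everything moved to the left-hand side, differentiate term by term:
  d/dx[-6x^2] = -12x
  d/dx[e^(y)] = y'·e^(y)

Separating the contributions that come from x directly and those that come through y:
  without y':      -12x
  multiplying y':  e^(y)

so (-12x) + (e^(y))·y' = 0, and therefore
  dy/dx = -(-12x)/(e^(y)) = 12x·e^(-y)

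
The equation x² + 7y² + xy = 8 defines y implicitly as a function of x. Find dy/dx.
Apply d/dx to both sides, remembering that y depends on x. Each occurrence of y therefore brings in a y' = dy/dx via the chain rule.

With F(x, y) equal to the left-hand side minus the right, differentiate F term by term:
  d/dx[x^2] = 2x
  d/dx[xy] = x·y' + y
  d/dx[7y^2] = 14y·y'
  d/dx[-8] = 0
Adding these up, d/dx[F] = 0 becomes
  (2x + y) + (x + 14y)·y' = 0,
so isolating y',
  dy/dx = -(2x + y)/(x + 14y) = (-2x - y)/(x + 14y)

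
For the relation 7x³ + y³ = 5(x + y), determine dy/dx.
Apply d/dx to both sides, remembering that y depends on x. Each occurrence of y therefore brings in a y' = dy/dx via the chain rule.

With F(x, y) equal to the left-hand side minus the right, differentiate F term by term:
  d/dx[7x^3] = 21x^2
  d/dx[-5x] = -5
  d/dx[y^3] = 3y^2·y'
  d/dx[-5y] = -5·y'
Adding these up, d/dx[F] = 0 becomes
  (21x^2 - 5) + (3y^2 - 5)·y' = 0,
so isolating y',
  dy/dx = -(21x^2 - 5)/(3y^2 - 5) = (5 - 21x^2)/(3y^2 - 5)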